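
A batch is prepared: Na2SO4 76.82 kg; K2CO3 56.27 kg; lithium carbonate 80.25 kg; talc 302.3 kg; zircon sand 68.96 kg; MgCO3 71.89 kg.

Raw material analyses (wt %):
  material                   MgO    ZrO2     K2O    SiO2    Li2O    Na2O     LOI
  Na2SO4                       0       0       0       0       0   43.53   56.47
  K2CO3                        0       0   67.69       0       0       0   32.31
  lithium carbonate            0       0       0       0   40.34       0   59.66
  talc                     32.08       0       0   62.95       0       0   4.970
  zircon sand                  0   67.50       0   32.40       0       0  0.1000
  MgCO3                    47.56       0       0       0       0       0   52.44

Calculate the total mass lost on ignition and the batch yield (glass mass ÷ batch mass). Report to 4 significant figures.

The whole derivation maintains exact precision from start to finish; values along the way are displayed rounded to 4 significant digits at each printed step; a single rounding finalizes each reported value; derived quantities (yield, glass mass, six oxide percentages, totals, LOI) are rebuilt in exact precision using the weight values per 494.3 kg of glass, as they appear in question or answer.
Per-material ignition loss:
  Na2SO4: 76.82 × 0.5647 = 43.38 kg
  K2CO3: 56.27 × 0.3231 = 18.18 kg
  lithium carbonate: 80.25 × 0.5966 = 47.88 kg
  talc: 302.3 × 0.04970 = 15.02 kg
  zircon sand: 68.96 × 0.001000 = 0.06896 kg
  MgCO3: 71.89 × 0.5244 = 37.70 kg
Total LOI = 162.2 kg
Glass = batch − LOI = 656.5 − 162.2 = 494.3 kg

LOI loss = 162.2 kg; glass = 494.3 kg; yield = 75.29%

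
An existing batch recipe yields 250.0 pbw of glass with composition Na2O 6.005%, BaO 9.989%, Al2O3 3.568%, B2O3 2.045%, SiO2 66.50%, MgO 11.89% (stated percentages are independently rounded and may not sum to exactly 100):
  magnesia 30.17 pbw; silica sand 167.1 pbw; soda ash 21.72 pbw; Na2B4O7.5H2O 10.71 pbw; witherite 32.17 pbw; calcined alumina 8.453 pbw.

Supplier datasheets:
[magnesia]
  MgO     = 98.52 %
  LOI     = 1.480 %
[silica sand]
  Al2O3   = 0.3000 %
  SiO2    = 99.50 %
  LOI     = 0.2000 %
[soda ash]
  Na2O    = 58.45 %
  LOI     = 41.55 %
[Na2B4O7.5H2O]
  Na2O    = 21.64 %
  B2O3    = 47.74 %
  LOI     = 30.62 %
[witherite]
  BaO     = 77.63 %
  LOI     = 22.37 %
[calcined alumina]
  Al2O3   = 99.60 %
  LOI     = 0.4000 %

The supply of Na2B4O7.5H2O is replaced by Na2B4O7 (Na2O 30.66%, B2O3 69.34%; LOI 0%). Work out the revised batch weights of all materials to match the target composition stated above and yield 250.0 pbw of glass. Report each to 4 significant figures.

Revised batch per 250.0 pbw glass:
  magnesia: 30.17 pbw
  silica sand: 167.1 pbw
  soda ash: 21.82 pbw
  Na2B4O7: 7.373 pbw
  witherite: 32.17 pbw
  calcined alumina: 8.453 pbw
Total batch = 267.1 pbw; LOI loss = 17.08 pbw

Values along the way are displayed, with 4-significant-figure rounding, alongside each step; each numeric step carries exact precision in every operation; every reported figure is rounded only once. The derived quantities are computed in exact precision (ignition loss, six oxide percentages, the yield, totals, net glass mass) starting from the weights on 250.0 pbw of glass as quoted within the question or the answer.
Target masses of each oxide per 250.0 pbw glass:
  Na2O: 6.005% × 250.0 = 15.01 pbw
  BaO: 9.989% × 250.0 = 24.97 pbw
  Al2O3: 3.568% × 250.0 = 8.920 pbw
  B2O3: 2.045% × 250.0 = 5.112 pbw
  SiO2: 66.50% × 250.0 = 166.2 pbw
  MgO: 11.89% × 250.0 = 29.72 pbw
Sums-versus-targets review with the batch weights as given, under the basis named above (each sum matches its target mass modulo rounding of the values):
  Na2O: 21.82·0.5845 + 7.373·0.3066 = 15.01 pbw (target 15.01 pbw)
  BaO: 32.17·0.7763 = 24.97 pbw (target 24.97 pbw)
  Al2O3: 167.1·0.003000 + 8.453·0.9960 = 8.920 pbw (target 8.920 pbw)
  B2O3: 7.373·0.6934 = 5.112 pbw (target 5.112 pbw)
  SiO2: 167.1·0.9950 = 166.3 pbw (target 166.2 pbw)
  MgO: 30.17·0.9852 = 29.72 pbw (target 29.72 pbw)
Glass-mass sanity pass: total batch − LOI = 250.0 pbw (the targets, summed, come to 250.0 pbw; the stated basis being 250.0 pbw — differing by rounding only).
Batch total: Σ batch = 267.1 pbw; LOI loss = Σ batch·LOI = 17.08 pbw; yield: glass divided by total = 93.61%.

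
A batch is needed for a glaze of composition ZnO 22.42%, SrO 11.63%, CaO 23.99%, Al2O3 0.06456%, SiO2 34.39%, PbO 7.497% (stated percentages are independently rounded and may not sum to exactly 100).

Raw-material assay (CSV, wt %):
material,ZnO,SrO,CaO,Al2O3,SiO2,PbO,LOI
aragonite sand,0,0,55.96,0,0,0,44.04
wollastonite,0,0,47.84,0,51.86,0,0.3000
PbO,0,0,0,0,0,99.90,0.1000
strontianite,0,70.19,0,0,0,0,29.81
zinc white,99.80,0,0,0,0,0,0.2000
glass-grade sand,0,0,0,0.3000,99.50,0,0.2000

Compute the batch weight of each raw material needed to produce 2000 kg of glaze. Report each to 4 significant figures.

Every computation keeps exact precision through every step — working values are displayed rounded to four significant digits within the worked lines — exactly one rounding lands on every reported number. The derived quantities, which include yield, LOI, six oxide percentages, totals, net glass mass, are computed in full precision, as they appear in problem or answer, from the batch weights per 2000 kg of glass.
Oxide-by-oxide targets in 2000 kg glaze:
  ZnO: 22.42% × 2000 = 448.4 kg
  SrO: 11.63% × 2000 = 232.6 kg
  CaO: 23.99% × 2000 = 479.8 kg
  Al2O3: 0.06456% × 2000 = 1.291 kg
  SiO2: 34.39% × 2000 = 687.8 kg
  PbO: 7.497% × 2000 = 149.9 kg
Sums-versus-targets review from the weights as reported, on the stated basis (summed amounts equal target values inside rounding margins):
  ZnO: 449.3·0.9980 = 448.4 kg (target 448.4 kg)
  SrO: 331.4·0.7019 = 232.6 kg (target 232.6 kg)
  CaO: 429.5·0.5596 + 500.5·0.4784 = 479.8 kg (target 479.8 kg)
  Al2O3: 430.4·0.003000 = 1.291 kg (target 1.291 kg)
  SiO2: 500.5·0.5186 + 430.4·0.9950 = 687.8 kg (target 687.8 kg)
  PbO: 150.1·0.9990 = 149.9 kg (target 149.9 kg)
Glass-mass sanity pass: total charge less LOI = 2000 kg (the targets, summed, come to 2000 kg; basis as stated: 2000 kg — any gap is answer rounding).
Batch grand total — Σ batch = 2291 kg; LOI loss = Σ batch·LOI = 291.4 kg; as yield: glass ÷ batch → 87.28%.

Batch per 2000 kg glaze:
  aragonite sand: 429.5 kg
  wollastonite: 500.5 kg
  PbO: 150.1 kg
  strontianite: 331.4 kg
  zinc white: 449.3 kg
  glass-grade sand: 430.4 kg
Total batch = 2291 kg; LOI loss = 291.4 kg; yield = 87.28%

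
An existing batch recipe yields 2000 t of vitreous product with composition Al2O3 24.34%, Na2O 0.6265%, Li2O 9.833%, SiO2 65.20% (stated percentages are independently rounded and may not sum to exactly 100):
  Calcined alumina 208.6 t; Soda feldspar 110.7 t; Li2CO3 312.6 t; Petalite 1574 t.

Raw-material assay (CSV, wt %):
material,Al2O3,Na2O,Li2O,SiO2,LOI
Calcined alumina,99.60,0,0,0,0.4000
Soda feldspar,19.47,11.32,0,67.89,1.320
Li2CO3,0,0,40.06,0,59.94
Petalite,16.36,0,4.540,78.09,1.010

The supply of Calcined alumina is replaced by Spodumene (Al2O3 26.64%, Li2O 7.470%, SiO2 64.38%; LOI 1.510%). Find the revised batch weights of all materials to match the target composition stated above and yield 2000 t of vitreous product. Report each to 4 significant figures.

Revised batch per 2000 t vitreous product:
  Spodumene: 1580 t
  Soda feldspar: 110.7 t
  Li2CO3: 165.6 t
  Petalite: 271.1 t
Total batch = 2127 t; LOI loss = 127.3 t

The intermediate values are rounded to 4 significant digits when quoted. Each numeric step carries full float precision from start to finish. A single rounding completes each reported number. Derived quantities, including LOI, the yield, the four compositions, totals, glass mass, are rebuilt from the weighed amounts on 2000 t of glass at full precision as quoted within problem or answer.
The oxide mass targets at 2000 t vitreous product:
  Al2O3: 24.34% × 2000 = 486.8 t
  Na2O: 0.6265% × 2000 = 12.53 t
  Li2O: 9.833% × 2000 = 196.7 t
  SiO2: 65.20% × 2000 = 1304 t
Mass-balance tally per oxide per the reported batch figures, against the basis in use (summed amounts equal target values inside rounding margins):
  Al2O3: 1580·0.2664 + 110.7·0.1947 + 271.1·0.1636 = 486.8 t (target 486.8 t)
  Na2O: 110.7·0.1132 = 12.53 t (target 12.53 t)
  Li2O: 1580·0.07470 + 165.6·0.4006 + 271.1·0.04540 = 196.7 t (target 196.7 t)
  SiO2: 1580·0.6438 + 110.7·0.6789 + 271.1·0.7809 = 1304 t (target 1304 t)
Glass-mass sanity pass: total charge less LOI = 2000 t (the Σ of target masses is 2000 t; stated basis 2000 t — a pure rounding effect).
Batch grand total — Σ batch = 2127 t; loss to ignition Σ batch·LOI = 127.3 t; yield = glass ÷ total batch = 94.02%.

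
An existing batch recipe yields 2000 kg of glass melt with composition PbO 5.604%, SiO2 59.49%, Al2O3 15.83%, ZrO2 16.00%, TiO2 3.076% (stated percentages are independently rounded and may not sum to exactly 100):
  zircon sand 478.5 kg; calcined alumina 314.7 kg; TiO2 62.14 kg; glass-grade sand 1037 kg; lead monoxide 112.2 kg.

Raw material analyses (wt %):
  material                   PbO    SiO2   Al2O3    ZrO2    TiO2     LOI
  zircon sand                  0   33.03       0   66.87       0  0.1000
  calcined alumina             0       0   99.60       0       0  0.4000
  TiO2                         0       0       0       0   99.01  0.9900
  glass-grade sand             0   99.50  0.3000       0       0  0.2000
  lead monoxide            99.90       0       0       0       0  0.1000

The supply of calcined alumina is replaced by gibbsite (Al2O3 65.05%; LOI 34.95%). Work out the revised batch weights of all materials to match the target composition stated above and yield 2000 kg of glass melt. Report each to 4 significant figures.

Each numeric step keeps exact precision in every operation; values along the way are shown (rounded to 4 significant digits) on the page. Every reported number is rounded a single time; all derived quantities, including LOI, totals, the yield, five oxide percentages, glass mass, are computed from the weighed amounts on 2000 kg of glass at exact precision, as they appear in either problem or answer.
Oxide mass targets, per 2000 kg glass melt:
  PbO: 5.604% × 2000 = 112.1 kg
  SiO2: 59.49% × 2000 = 1190 kg
  Al2O3: 15.83% × 2000 = 316.6 kg
  ZrO2: 16.00% × 2000 = 320.0 kg
  TiO2: 3.076% × 2000 = 61.52 kg
Verifying the oxide balance given the weights on record, on the stated basis (each sum matches its target mass exact up to rounding of places):
  PbO: 112.2·0.9990 = 112.1 kg (target 112.1 kg)
  SiO2: 478.5·0.3303 + 1037·0.9950 = 1190 kg (target 1190 kg)
  Al2O3: 481.9·0.6505 + 1037·0.003000 = 316.6 kg (target 316.6 kg)
  ZrO2: 478.5·0.6687 = 320.0 kg (target 320.0 kg)
  TiO2: 62.14·0.9901 = 61.52 kg (target 61.52 kg)
Mass balance on the glass: net batch after ignition = 2000 kg (the targets, summed, come to 2000 kg; basis as stated: 2000 kg — any gap is answer rounding).
Batch total: Σ batch = 2172 kg; ignition loss, Σ(batch × LOI) = 171.7 kg; glass ÷ batch gives a yield of 92.09%.

Revised batch per 2000 kg glass melt:
  zircon sand: 478.5 kg
  gibbsite: 481.9 kg
  TiO2: 62.14 kg
  glass-grade sand: 1037 kg
  lead monoxide: 112.2 kg
Total batch = 2172 kg; LOI loss = 171.7 kg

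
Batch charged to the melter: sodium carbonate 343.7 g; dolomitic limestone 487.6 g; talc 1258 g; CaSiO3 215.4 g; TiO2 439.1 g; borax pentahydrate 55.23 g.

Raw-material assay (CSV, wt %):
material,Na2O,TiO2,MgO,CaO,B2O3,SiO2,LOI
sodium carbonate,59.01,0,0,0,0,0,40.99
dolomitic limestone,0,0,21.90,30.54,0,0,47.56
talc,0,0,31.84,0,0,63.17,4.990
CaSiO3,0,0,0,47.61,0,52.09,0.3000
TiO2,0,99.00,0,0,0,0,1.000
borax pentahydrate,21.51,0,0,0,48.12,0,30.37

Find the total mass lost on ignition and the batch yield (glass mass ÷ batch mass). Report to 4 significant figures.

LOI loss = 457.4 g; glass = 2342 g; yield = 83.66%

Working values are displayed, with 4-significant-figure rounding, on the page; the working math carries exact precision in all steps. Each reported number is rounded only once. The derived quantities are recomputed from the batch weights on 2342 g of glass in full precision (the six compositions, yield, LOI, glass mass, totals) as they appear in question or answer.
Ignition loss by material:
  sodium carbonate: 343.7 × 0.4099 = 140.9 g
  dolomitic limestone: 487.6 × 0.4756 = 231.9 g
  talc: 1258 × 0.04990 = 62.77 g
  CaSiO3: 215.4 × 0.003000 = 0.6462 g
  TiO2: 439.1 × 0.01000 = 4.391 g
  borax pentahydrate: 55.23 × 0.3037 = 16.77 g
Total LOI = 457.4 g
Glass = batch − LOI = 2799 − 457.4 = 2342 g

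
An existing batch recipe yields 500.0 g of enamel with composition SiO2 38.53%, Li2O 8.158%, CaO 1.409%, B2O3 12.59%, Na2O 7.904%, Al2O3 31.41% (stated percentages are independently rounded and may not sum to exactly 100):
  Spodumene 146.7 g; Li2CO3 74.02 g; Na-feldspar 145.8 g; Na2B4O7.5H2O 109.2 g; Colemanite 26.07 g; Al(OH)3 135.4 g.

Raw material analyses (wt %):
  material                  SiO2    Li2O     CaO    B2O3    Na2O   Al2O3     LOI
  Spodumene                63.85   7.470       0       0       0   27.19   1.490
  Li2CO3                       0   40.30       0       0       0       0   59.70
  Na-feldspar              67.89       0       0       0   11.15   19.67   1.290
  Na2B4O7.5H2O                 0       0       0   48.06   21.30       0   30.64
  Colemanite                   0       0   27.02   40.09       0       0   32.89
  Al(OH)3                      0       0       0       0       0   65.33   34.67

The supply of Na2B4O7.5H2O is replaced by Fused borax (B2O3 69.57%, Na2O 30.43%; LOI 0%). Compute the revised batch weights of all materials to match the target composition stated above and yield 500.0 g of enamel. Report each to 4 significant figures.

Revised batch per 500.0 g enamel:
  Spodumene: 143.8 g
  Li2CO3: 74.56 g
  Na-feldspar: 148.5 g
  Fused borax: 75.46 g
  Colemanite: 26.07 g
  Al(OH)3: 135.8 g
Total batch = 604.2 g; LOI loss = 104.2 g

The working math maintains full precision at each step. The intermediate values appear (rounded to 4 significant digits) alongside each step — each reported number carries a single rounding. Derived quantities, including yield, net glass mass, ignition loss, the six compositions, totals, are recomputed starting from the weights at 500.0 g of glass at exact precision, exactly as printed in the problem or answer text.
Target masses of each oxide per 500.0 g enamel:
  SiO2: 38.53% × 500.0 = 192.6 g
  Li2O: 8.158% × 500.0 = 40.79 g
  CaO: 1.409% × 500.0 = 7.045 g
  B2O3: 12.59% × 500.0 = 62.95 g
  Na2O: 7.904% × 500.0 = 39.52 g
  Al2O3: 31.41% × 500.0 = 157.0 g
Mass-balance tally per oxide from the weights as reported, at the basis given (sum by sum, the targets are met modulo rounding of the values):
  SiO2: 143.8·0.6385 + 148.5·0.6789 = 192.6 g (target 192.6 g)
  Li2O: 143.8·0.07470 + 74.56·0.4030 = 40.79 g (target 40.79 g)
  CaO: 26.07·0.2702 = 7.044 g (target 7.045 g)
  B2O3: 75.46·0.6957 + 26.07·0.4009 = 62.95 g (target 62.95 g)
  Na2O: 148.5·0.1115 + 75.46·0.3043 = 39.52 g (target 39.52 g)
  Al2O3: 143.8·0.2719 + 148.5·0.1967 + 135.8·0.6533 = 157.0 g (target 157.0 g)
Glass mass check: total charge less LOI = 500.0 g (targets for the oxides total 500.0 g; stated basis 500.0 g — a pure rounding effect).
Batch total: Σ batch = 604.2 g; ignition loss, Σ(batch × LOI) = 104.2 g; yield, glass over the total, = 82.75%.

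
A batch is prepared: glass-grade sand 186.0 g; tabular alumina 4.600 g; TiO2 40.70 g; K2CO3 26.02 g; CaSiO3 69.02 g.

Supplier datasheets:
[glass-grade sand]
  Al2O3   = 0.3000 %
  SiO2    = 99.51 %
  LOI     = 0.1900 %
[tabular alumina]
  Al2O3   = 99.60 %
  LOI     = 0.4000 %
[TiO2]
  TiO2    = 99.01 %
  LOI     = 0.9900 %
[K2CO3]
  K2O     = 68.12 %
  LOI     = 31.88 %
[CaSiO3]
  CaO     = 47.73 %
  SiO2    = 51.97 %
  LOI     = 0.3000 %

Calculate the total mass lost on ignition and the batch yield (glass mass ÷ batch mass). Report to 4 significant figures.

LOI loss = 9.277 g; glass = 317.1 g; yield = 97.16%

Each numeric step runs at full precision through every step; intermediates are displayed rounded off to 4 significant figures when written out. Each reported result includes exactly one rounding. Derived quantities are computed starting from the weights at 317.1 g of glass at exact precision (LOI, the totals, net glass mass, yield, the five compositions) as they appear in the question or the answer.
Per-material ignition loss:
  glass-grade sand: 186.0 × 0.001900 = 0.3534 g
  tabular alumina: 4.600 × 0.004000 = 0.01840 g
  TiO2: 40.70 × 0.009900 = 0.4029 g
  K2CO3: 26.02 × 0.3188 = 8.295 g
  CaSiO3: 69.02 × 0.003000 = 0.2071 g
Total LOI = 9.277 g
Glass = batch − LOI = 326.3 − 9.277 = 317.1 g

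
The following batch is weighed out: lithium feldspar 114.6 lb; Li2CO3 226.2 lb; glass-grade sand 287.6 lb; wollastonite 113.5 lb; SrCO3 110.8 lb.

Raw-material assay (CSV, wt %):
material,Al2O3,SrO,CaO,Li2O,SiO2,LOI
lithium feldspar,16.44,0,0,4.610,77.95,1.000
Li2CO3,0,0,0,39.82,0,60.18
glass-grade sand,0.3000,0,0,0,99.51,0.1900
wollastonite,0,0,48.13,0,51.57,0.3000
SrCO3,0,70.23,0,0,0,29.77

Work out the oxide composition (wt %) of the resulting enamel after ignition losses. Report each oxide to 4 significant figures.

Every computation keeps exact precision at all times; in-progress results are shown, rounded to 4 significant figures, alongside each step; every reported result is rounded only once — the derived quantities (ignition loss, the five compositions, yield, totals, net glass mass) are rebuilt in exact precision from the weighed amounts at 681.6 lb of glass as given in question or answer.
Delivered oxide masses:
  Al2O3: 114.6·0.1644 + 287.6·0.003000 = 19.70 lb
  SrO: 110.8·0.7023 = 77.81 lb
  CaO: 113.5·0.4813 = 54.63 lb
  Li2O: 114.6·0.04610 + 226.2·0.3982 = 95.36 lb
  SiO2: 114.6·0.7795 + 287.6·0.9951 + 113.5·0.5157 = 434.1 lb
LOI: 114.6·0.01000 + 226.2·0.6018 + 287.6·0.001900 + 113.5·0.003000 + 110.8·0.2977 = 171.1 lb
batch − LOI leaves glass = 852.7 − 171.1 = 681.6 lb (= the summed oxide contributions)
wt % = 100 × oxide mass / glass mass

Glass mass = 681.6 lb (batch 852.7 − LOI 171.1).
Composition: Al2O3 2.891%, SrO 11.42%, CaO 8.015%, Li2O 13.99%, SiO2 63.69%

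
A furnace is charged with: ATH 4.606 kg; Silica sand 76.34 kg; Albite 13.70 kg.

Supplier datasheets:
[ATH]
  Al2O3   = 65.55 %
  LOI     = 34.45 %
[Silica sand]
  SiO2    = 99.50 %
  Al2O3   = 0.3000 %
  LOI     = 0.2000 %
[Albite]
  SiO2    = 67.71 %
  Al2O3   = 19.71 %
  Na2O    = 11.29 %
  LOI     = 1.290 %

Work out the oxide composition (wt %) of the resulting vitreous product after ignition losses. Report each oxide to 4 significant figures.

The intermediate values are displayed, rounded to four significant digits, when written out; all arithmetic runs at full precision in every operation; a single rounding produces every reported number; derived quantities are re-derived in full float precision (ignition loss, the three compositions, glass mass, the totals, the yield) starting from the weights per 92.73 kg of glass, exactly as shown in problem or answer.
Mass of each oxide from the mix:
  SiO2: 76.34·0.9950 + 13.70·0.6771 = 85.23 kg
  Al2O3: 4.606·0.6555 + 76.34·0.003000 + 13.70·0.1971 = 5.949 kg
  Na2O: 13.70·0.1129 = 1.547 kg
LOI: 4.606·0.3445 + 76.34·0.002000 + 13.70·0.01290 = 1.916 kg
Resulting glass, batch − LOI: 94.65 − 1.916 = 92.73 kg (matching Σ of the oxides)
wt %: oxide over glass, times 100

Glass mass = 92.73 kg (batch 94.65 − LOI 1.916).
Composition: SiO2 91.92%, Al2O3 6.415%, Na2O 1.668%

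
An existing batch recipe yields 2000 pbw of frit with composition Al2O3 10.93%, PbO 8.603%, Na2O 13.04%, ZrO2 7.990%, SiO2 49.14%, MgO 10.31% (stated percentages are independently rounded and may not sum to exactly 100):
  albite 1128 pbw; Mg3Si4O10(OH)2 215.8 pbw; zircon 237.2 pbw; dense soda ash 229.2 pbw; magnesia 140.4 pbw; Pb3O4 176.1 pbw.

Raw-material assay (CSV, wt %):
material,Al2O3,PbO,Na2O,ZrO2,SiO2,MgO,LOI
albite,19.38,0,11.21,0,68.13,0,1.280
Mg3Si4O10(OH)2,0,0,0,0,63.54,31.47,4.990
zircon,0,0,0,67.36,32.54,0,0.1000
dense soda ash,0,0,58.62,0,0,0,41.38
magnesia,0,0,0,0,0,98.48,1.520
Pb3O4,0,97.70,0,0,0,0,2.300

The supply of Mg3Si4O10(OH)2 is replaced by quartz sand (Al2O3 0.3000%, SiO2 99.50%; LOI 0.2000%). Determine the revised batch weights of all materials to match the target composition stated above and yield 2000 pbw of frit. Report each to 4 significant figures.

Revised batch per 2000 pbw frit:
  albite: 1126 pbw
  quartz sand: 139.3 pbw
  zircon: 237.2 pbw
  dense soda ash: 229.6 pbw
  magnesia: 209.4 pbw
  Pb3O4: 176.1 pbw
Total batch = 2118 pbw; LOI loss = 117.2 pbw

Working values are displayed rounded to 4 significant figures; the whole derivation holds full float precision from first step to last; every reported number takes just one rounding. The derived quantities, including LOI, glass mass, the yield, totals, the six compositions, are rebuilt using the weight values per 2000 pbw of glass in full precision as they appear in the problem or answer text.
Oxide mass targets, per 2000 pbw frit:
  Al2O3: 10.93% × 2000 = 218.6 pbw
  PbO: 8.603% × 2000 = 172.1 pbw
  Na2O: 13.04% × 2000 = 260.8 pbw
  ZrO2: 7.990% × 2000 = 159.8 pbw
  SiO2: 49.14% × 2000 = 982.8 pbw
  MgO: 10.31% × 2000 = 206.2 pbw
Mass-balance tally per oxide applying the batch weights above, under the basis named above (target by target, the sums agree exact up to rounding of places):
  Al2O3: 1126·0.1938 + 139.3·0.003000 = 218.6 pbw (target 218.6 pbw)
  PbO: 176.1·0.9770 = 172.0 pbw (target 172.1 pbw)
  Na2O: 1126·0.1121 + 229.6·0.5862 = 260.8 pbw (target 260.8 pbw)
  ZrO2: 237.2·0.6736 = 159.8 pbw (target 159.8 pbw)
  SiO2: 1126·0.6813 + 139.3·0.9950 + 237.2·0.3254 = 982.9 pbw (target 982.8 pbw)
  MgO: 209.4·0.9848 = 206.2 pbw (target 206.2 pbw)
Glass-mass sanity pass: the batch minus its LOI: 2000 pbw (summing oxide targets gives 2000 pbw; versus the stated basis of 2000 pbw — a pure rounding effect).
Whole-batch sum: Σ batch = 2118 pbw; ignition loss, Σ(batch × LOI) = 117.2 pbw; yield, glass over the total, = 94.47%.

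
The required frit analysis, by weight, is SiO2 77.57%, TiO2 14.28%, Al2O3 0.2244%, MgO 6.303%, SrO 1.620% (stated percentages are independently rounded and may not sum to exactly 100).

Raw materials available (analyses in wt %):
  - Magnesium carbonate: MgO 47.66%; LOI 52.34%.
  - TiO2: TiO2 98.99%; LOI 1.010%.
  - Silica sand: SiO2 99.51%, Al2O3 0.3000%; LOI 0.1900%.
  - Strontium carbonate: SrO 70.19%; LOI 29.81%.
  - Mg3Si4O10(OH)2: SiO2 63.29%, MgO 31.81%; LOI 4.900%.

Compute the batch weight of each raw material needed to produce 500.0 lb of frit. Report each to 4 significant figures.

Full precision is carried all the way through. Intermediates are printed with 4-significant-figure rounding at each printed step. A single rounding completes each reported figure. Derived quantities (ignition loss, glass mass, yield, totals, five oxide percentages) are re-derived starting from the weights for 500.0 lb of glass in exact precision exactly as shown in the problem or the answer.
Per-oxide target masses for 500.0 lb frit:
  SiO2: 77.57% × 500.0 = 387.8 lb
  TiO2: 14.28% × 500.0 = 71.40 lb
  Al2O3: 0.2244% × 500.0 = 1.122 lb
  MgO: 6.303% × 500.0 = 31.52 lb
  SrO: 1.620% × 500.0 = 8.100 lb
Per-oxide balance check working from each reported weight, per the basis as stated (each sum matches its target mass given rounding of the digits):
  SiO2: 374.0·0.9951 + 24.78·0.6329 = 387.9 lb (target 387.8 lb)
  TiO2: 72.13·0.9899 = 71.40 lb (target 71.40 lb)
  Al2O3: 374.0·0.003000 = 1.122 lb (target 1.122 lb)
  MgO: 49.59·0.4766 + 24.78·0.3181 = 31.52 lb (target 31.52 lb)
  SrO: 11.54·0.7019 = 8.100 lb (target 8.100 lb)
Glass-mass sanity pass: the batch minus its LOI: 500.0 lb (oxide target masses add up to 500.0 lb; basis as stated: 500.0 lb — a pure rounding effect).
Total batch = Σ batch = 532.0 lb; the LOI term Σ batch·LOI equals 32.05 lb; as yield: glass ÷ batch → 93.98%.

Batch per 500.0 lb frit:
  Magnesium carbonate: 49.59 lb
  TiO2: 72.13 lb
  Silica sand: 374.0 lb
  Strontium carbonate: 11.54 lb
  Mg3Si4O10(OH)2: 24.78 lb
Total batch = 532.0 lb; LOI loss = 32.05 lb; yield = 93.98%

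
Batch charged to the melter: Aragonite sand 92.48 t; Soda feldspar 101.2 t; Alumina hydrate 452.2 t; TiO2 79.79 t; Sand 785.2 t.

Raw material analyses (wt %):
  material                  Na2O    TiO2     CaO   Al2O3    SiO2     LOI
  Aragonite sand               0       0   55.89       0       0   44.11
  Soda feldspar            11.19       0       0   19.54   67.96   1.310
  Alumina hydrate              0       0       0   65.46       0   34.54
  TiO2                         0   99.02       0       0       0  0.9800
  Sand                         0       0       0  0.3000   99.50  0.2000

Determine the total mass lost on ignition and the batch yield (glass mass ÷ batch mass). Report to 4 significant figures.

All arithmetic holds full precision at every stage; the intermediate values are printed with 4-significant-digit rounding as written. Every reported result carries a single rounding — all derived quantities, including yield, LOI, totals, net glass mass, five oxide percentages, are recomputed from the batch weights per 1310 t of glass in exact precision, as set out in the question or the answer.
LOI of each material in turn:
  Aragonite sand: 92.48 × 0.4411 = 40.79 t
  Soda feldspar: 101.2 × 0.01310 = 1.326 t
  Alumina hydrate: 452.2 × 0.3454 = 156.2 t
  TiO2: 79.79 × 0.009800 = 0.7819 t
  Sand: 785.2 × 0.002000 = 1.570 t
Total LOI = 200.7 t
Glass = batch − LOI = 1511 − 200.7 = 1310 t

LOI loss = 200.7 t; glass = 1310 t; yield = 86.72%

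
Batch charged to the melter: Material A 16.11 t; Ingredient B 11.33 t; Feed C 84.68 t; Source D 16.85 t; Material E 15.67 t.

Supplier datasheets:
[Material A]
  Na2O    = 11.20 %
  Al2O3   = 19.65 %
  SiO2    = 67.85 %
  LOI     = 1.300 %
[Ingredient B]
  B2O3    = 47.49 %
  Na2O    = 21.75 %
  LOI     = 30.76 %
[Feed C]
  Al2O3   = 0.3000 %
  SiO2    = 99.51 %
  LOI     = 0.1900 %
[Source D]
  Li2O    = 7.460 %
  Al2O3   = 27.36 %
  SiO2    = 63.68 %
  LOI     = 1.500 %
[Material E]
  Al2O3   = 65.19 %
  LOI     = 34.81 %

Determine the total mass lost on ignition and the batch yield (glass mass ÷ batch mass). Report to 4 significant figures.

LOI loss = 9.563 t; glass = 135.1 t; yield = 93.39%

The working math runs at full float precision throughout — mid-chain values are printed, rounded to 4 significant figures, when written out — each reported number includes exactly one rounding. The derived quantities, which include yield, the totals, the five compositions, ignition loss, glass mass, are recomputed in full float precision, as quoted within question or answer, from the batch weights per 135.1 t of glass.
LOI of each material in turn:
  Material A: 16.11 × 0.01300 = 0.2094 t
  Ingredient B: 11.33 × 0.3076 = 3.485 t
  Feed C: 84.68 × 0.001900 = 0.1609 t
  Source D: 16.85 × 0.01500 = 0.2528 t
  Material E: 15.67 × 0.3481 = 5.455 t
Total LOI = 9.563 t
Glass = batch − LOI = 144.6 − 9.563 = 135.1 t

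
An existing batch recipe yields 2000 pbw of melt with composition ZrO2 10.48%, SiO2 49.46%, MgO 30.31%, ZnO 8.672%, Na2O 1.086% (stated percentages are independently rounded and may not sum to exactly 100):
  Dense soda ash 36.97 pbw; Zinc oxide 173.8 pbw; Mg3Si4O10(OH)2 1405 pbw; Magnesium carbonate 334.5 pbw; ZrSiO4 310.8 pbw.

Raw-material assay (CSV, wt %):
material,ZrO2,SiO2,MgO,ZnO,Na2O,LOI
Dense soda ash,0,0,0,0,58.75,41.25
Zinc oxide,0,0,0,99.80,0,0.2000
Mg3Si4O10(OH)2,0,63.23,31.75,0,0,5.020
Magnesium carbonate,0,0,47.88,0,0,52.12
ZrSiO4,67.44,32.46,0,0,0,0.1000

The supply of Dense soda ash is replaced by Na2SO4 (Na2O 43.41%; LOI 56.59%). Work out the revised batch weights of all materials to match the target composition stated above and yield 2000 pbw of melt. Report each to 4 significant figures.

Mid-chain values appear (rounded to four significant figures) in the printout. Each numeric step keeps exact precision at every stage. Exactly one rounding goes into every reported value. Derived quantities (net glass mass, ignition loss, five oxide percentages, yield, the totals) are re-derived in full float precision from the batch weights per 2000 pbw of glass as set out in the question or the answer.
Per-oxide target masses for 2000 pbw melt:
  ZrO2: 10.48% × 2000 = 209.6 pbw
  SiO2: 49.46% × 2000 = 989.2 pbw
  MgO: 30.31% × 2000 = 606.2 pbw
  ZnO: 8.672% × 2000 = 173.4 pbw
  Na2O: 1.086% × 2000 = 21.72 pbw
Per-oxide balance check applying the batch weights above, at the basis given (summed amounts equal target values modulo rounding of the values):
  ZrO2: 310.8·0.6744 = 209.6 pbw (target 209.6 pbw)
  SiO2: 1405·0.6323 + 310.8·0.3246 = 989.3 pbw (target 989.2 pbw)
  MgO: 1405·0.3175 + 334.5·0.4788 = 606.2 pbw (target 606.2 pbw)
  ZnO: 173.8·0.9980 = 173.5 pbw (target 173.4 pbw)
  Na2O: 50.03·0.4341 = 21.72 pbw (target 21.72 pbw)
Glass mass check: batch Σ − ignition loss = 2000 pbw (summing oxide targets gives 2000 pbw; against the stated basis, 2000 pbw — deltas are rounding alone).
Batch total: Σ batch = 2274 pbw; loss to ignition Σ batch·LOI = 273.8 pbw; as yield: glass ÷ batch → 87.96%.

Revised batch per 2000 pbw melt:
  Na2SO4: 50.03 pbw
  Zinc oxide: 173.8 pbw
  Mg3Si4O10(OH)2: 1405 pbw
  Magnesium carbonate: 334.5 pbw
  ZrSiO4: 310.8 pbw
Total batch = 2274 pbw; LOI loss = 273.8 pbw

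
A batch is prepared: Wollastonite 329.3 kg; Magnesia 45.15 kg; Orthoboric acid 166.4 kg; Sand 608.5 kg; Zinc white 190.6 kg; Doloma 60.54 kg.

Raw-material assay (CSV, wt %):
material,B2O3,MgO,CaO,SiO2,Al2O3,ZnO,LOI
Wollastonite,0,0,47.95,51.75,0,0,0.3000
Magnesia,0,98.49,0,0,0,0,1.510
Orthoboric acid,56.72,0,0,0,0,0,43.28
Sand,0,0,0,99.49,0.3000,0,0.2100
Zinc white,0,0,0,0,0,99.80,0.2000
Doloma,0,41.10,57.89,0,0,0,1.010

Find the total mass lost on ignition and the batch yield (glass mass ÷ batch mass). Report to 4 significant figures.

In-progress results are displayed, rounded to 4 significant figures, between the steps — each numeric step keeps full precision at each step; every reported value takes a single rounding. Derived quantities (the yield, the totals, glass mass, six oxide percentages, LOI) are computed from the batch weights at 1325 kg of glass in full precision as they appear in either problem or answer.
Per-material ignition loss:
  Wollastonite: 329.3 × 0.003000 = 0.9879 kg
  Magnesia: 45.15 × 0.01510 = 0.6818 kg
  Orthoboric acid: 166.4 × 0.4328 = 72.02 kg
  Sand: 608.5 × 0.002100 = 1.278 kg
  Zinc white: 190.6 × 0.002000 = 0.3812 kg
  Doloma: 60.54 × 0.01010 = 0.6115 kg
Total LOI = 75.96 kg
Glass = batch − LOI = 1400 − 75.96 = 1325 kg

LOI loss = 75.96 kg; glass = 1325 kg; yield = 94.58%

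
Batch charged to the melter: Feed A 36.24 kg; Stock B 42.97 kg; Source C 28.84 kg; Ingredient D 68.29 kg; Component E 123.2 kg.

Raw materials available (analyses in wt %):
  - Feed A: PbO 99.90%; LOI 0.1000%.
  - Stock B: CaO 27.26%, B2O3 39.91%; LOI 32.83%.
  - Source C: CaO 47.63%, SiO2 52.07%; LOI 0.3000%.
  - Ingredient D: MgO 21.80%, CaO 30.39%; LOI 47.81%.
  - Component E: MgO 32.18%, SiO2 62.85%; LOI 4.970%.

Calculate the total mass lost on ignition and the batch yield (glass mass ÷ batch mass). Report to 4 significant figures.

LOI loss = 53.00 kg; glass = 246.5 kg; yield = 82.31%

In-progress results are displayed, with 4-significant-figure rounding, at each printed step — the working math runs at full float precision at all times; a single rounding produces every reported number — derived quantities are re-derived at full float precision (yield, ignition loss, five oxide percentages, totals, glass mass) from the batch weights on 246.5 kg of glass, as quoted within problem or answer.
Material-by-material LOI:
  Feed A: 36.24 × 0.001000 = 0.03624 kg
  Stock B: 42.97 × 0.3283 = 14.11 kg
  Source C: 28.84 × 0.003000 = 0.08652 kg
  Ingredient D: 68.29 × 0.4781 = 32.65 kg
  Component E: 123.2 × 0.04970 = 6.123 kg
Total LOI = 53.00 kg
Glass = batch − LOI = 299.5 − 53.00 = 246.5 kg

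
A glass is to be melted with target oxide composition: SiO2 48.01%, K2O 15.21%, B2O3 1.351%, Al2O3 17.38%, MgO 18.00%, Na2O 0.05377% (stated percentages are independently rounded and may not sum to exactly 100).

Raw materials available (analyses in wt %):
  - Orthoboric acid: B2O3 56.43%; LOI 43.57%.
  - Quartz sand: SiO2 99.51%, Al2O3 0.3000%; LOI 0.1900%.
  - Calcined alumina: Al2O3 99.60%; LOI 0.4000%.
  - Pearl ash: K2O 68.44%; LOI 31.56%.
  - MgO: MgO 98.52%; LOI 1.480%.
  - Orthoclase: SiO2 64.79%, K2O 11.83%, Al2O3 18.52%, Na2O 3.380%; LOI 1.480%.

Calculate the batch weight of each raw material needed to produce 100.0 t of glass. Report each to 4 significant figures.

Batch per 100.0 t glass:
  Orthoboric acid: 2.394 t
  Quartz sand: 47.21 t
  Calcined alumina: 17.01 t
  Pearl ash: 21.95 t
  MgO: 18.27 t
  Orthoclase: 1.591 t
Total batch = 108.4 t; LOI loss = 8.422 t; yield = 92.23%

Intermediates appear, with 4-significant-figure rounding, as written. Each numeric step maintains exact precision at all times — each reported number includes exactly one rounding. The derived quantities (LOI, the yield, glass mass, totals, the six compositions) are rebuilt using the weight values on 100.0 t of glass at full precision, exactly as printed in question or answer.
The oxide mass targets at 100.0 t glass:
  SiO2: 48.01% × 100.0 = 48.01 t
  K2O: 15.21% × 100.0 = 15.21 t
  B2O3: 1.351% × 100.0 = 1.351 t
  Al2O3: 17.38% × 100.0 = 17.38 t
  MgO: 18.00% × 100.0 = 18.00 t
  Na2O: 0.05377% × 100.0 = 0.05377 t
Per-oxide balance check working from each reported weight, per the basis as stated (sums match the target masses once rounding is allowed for):
  SiO2: 47.21·0.9951 + 1.591·0.6479 = 48.01 t (target 48.01 t)
  K2O: 21.95·0.6844 + 1.591·0.1183 = 15.21 t (target 15.21 t)
  B2O3: 2.394·0.5643 = 1.351 t (target 1.351 t)
  Al2O3: 47.21·0.003000 + 17.01·0.9960 + 1.591·0.1852 = 17.38 t (target 17.38 t)
  MgO: 18.27·0.9852 = 18.00 t (target 18.00 t)
  Na2O: 1.591·0.03380 = 0.05378 t (target 0.05377 t)
The glass-mass cross-check: Σ batch − LOI loss = 100.0 t (oxide target masses add up to 100.0 t; versus the stated basis of 100.0 t — rounding explains the deltas).
Batch total: Σ batch = 108.4 t; LOI loss = Σ batch·LOI = 8.422 t; the yield ratio, glass ÷ batch: 92.23%.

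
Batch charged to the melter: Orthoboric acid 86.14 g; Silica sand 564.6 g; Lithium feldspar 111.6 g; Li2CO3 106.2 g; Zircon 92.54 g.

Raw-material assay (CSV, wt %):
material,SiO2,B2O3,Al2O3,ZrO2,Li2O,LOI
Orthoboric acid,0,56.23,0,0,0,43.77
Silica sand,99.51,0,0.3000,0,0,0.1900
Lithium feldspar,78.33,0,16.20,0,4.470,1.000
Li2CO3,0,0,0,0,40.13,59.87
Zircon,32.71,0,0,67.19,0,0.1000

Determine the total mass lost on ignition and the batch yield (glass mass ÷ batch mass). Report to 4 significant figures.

LOI loss = 103.6 g; glass = 857.5 g; yield = 89.22%

In-progress results are displayed, rounded to four significant figures, on the page — every computation carries full float precision at each step. Each reported result is rounded once only — the derived quantities are re-derived in full float precision (totals, five oxide percentages, net glass mass, ignition loss, yield) starting from the weights at 857.5 g of glass, exactly as printed in the problem or answer text.
Ignition loss by material:
  Orthoboric acid: 86.14 × 0.4377 = 37.70 g
  Silica sand: 564.6 × 0.001900 = 1.073 g
  Lithium feldspar: 111.6 × 0.01000 = 1.116 g
  Li2CO3: 106.2 × 0.5987 = 63.58 g
  Zircon: 92.54 × 0.001000 = 0.09254 g
Total LOI = 103.6 g
Glass = batch − LOI = 961.1 − 103.6 = 857.5 g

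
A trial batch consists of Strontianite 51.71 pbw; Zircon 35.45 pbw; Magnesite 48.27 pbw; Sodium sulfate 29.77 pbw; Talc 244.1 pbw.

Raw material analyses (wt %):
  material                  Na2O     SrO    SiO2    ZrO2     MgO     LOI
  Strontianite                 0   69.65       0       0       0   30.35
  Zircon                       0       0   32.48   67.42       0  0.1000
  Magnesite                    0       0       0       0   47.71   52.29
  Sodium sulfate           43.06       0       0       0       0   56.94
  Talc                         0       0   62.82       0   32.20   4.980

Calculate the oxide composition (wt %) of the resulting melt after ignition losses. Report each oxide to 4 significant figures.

Glass mass = 339.2 pbw (batch 409.3 − LOI 70.08).
Composition: Na2O 3.779%, SrO 10.62%, SiO2 48.60%, ZrO2 7.046%, MgO 29.96%

Full precision is held at all times — rounding to 4 significant figures governs every mid-chain value as printed. Exactly one rounding goes into each reported result — all derived quantities (five oxide percentages, glass mass, ignition loss, yield, totals) are computed at full float precision from the batch weights per 339.2 pbw of glass exactly as printed in question or answer.
Oxide masses out of the charge:
  Na2O: 29.77·0.4306 = 12.82 pbw
  SrO: 51.71·0.6965 = 36.02 pbw
  SiO2: 35.45·0.3248 + 244.1·0.6282 = 164.9 pbw
  ZrO2: 35.45·0.6742 = 23.90 pbw
  MgO: 48.27·0.4771 + 244.1·0.3220 = 101.6 pbw
LOI: 51.71·0.3035 + 35.45·0.001000 + 48.27·0.5229 + 29.77·0.5694 + 244.1·0.04980 = 70.08 pbw
Glass mass = batch − LOI = 409.3 − 70.08 = 339.2 pbw (consistent with Σ oxide mass)
wt %: oxide over glass, times 100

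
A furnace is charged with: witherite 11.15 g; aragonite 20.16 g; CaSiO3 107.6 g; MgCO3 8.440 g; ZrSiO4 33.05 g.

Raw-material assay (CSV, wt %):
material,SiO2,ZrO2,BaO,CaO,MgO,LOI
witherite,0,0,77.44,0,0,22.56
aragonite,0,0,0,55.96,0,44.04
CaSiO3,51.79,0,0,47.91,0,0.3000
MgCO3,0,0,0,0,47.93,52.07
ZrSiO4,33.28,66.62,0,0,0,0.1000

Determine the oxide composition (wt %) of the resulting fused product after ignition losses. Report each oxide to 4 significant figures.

Glass mass = 164.3 g (batch 180.4 − LOI 16.14).
Composition: SiO2 40.62%, ZrO2 13.40%, BaO 5.257%, CaO 38.25%, MgO 2.463%

The working math keeps exact precision through every step. The intermediate values are printed rounded to four significant digits in the printout; exactly one rounding lands on every reported figure; the derived quantities are rebuilt at exact precision (the five compositions, ignition loss, net glass mass, the totals, yield) from the batch weights per 164.3 g of glass exactly as printed in problem or answer.
Mass of each oxide from the mix:
  SiO2: 107.6·0.5179 + 33.05·0.3328 = 66.73 g
  ZrO2: 33.05·0.6662 = 22.02 g
  BaO: 11.15·0.7744 = 8.635 g
  CaO: 20.16·0.5596 + 107.6·0.4791 = 62.83 g
  MgO: 8.440·0.4793 = 4.045 g
LOI: 11.15·0.2256 + 20.16·0.4404 + 107.6·0.003000 + 8.440·0.5207 + 33.05·0.001000 = 16.14 g
batch − LOI leaves glass = 180.4 − 16.14 = 164.3 g (matching Σ of the oxides)
wt % = 100 × oxide mass / glass mass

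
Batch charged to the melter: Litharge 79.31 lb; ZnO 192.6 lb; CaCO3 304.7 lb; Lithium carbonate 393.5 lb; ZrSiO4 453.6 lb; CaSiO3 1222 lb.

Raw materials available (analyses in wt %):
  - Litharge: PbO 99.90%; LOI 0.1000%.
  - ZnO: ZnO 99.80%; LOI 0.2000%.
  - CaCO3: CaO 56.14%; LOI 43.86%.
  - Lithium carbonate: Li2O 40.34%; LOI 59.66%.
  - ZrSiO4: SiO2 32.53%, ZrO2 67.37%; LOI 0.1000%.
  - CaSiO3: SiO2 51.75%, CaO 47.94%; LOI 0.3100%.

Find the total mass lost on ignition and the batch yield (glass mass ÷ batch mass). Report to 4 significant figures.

LOI loss = 373.1 lb; glass = 2273 lb; yield = 85.90%

In-progress results appear (rounded to 4 significant figures) in the working. Every computation carries full float precision through every step — each reported result is rounded a single time — the derived quantities (LOI, the totals, yield, the six compositions, net glass mass) are recomputed in full precision from the batch weights on 2273 lb of glass as set out in question or answer.
Per-material ignition loss:
  Litharge: 79.31 × 0.001000 = 0.07931 lb
  ZnO: 192.6 × 0.002000 = 0.3852 lb
  CaCO3: 304.7 × 0.4386 = 133.6 lb
  Lithium carbonate: 393.5 × 0.5966 = 234.8 lb
  ZrSiO4: 453.6 × 0.001000 = 0.4536 lb
  CaSiO3: 1222 × 0.003100 = 3.788 lb
Total LOI = 373.1 lb
Glass = batch − LOI = 2646 − 373.1 = 2273 lb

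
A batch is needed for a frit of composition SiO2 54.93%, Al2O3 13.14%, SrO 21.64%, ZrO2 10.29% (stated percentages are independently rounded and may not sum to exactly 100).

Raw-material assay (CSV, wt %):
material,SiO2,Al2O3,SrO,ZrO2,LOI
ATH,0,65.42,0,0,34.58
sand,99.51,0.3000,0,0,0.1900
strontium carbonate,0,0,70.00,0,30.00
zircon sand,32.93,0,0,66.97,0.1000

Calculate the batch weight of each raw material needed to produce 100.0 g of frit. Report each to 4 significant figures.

Intermediates appear rounded to 4 significant digits at each printed step; exact precision is maintained from first step to last. Every reported result takes a single rounding. Derived quantities (the yield, the four compositions, glass mass, totals, LOI) are carried starting from the weights on 100.0 g of glass at full float precision as quoted within the problem or answer text.
Target masses of each oxide per 100.0 g frit:
  SiO2: 54.93% × 100.0 = 54.93 g
  Al2O3: 13.14% × 100.0 = 13.14 g
  SrO: 21.64% × 100.0 = 21.64 g
  ZrO2: 10.29% × 100.0 = 10.29 g
Oxide-by-oxide audit using the reported weights, against the basis in use (sums match the target masses net of answer rounding effects):
  SiO2: 50.12·0.9951 + 15.37·0.3293 = 54.94 g (target 54.93 g)
  Al2O3: 19.86·0.6542 + 50.12·0.003000 = 13.14 g (target 13.14 g)
  SrO: 30.91·0.7000 = 21.64 g (target 21.64 g)
  ZrO2: 15.37·0.6697 = 10.29 g (target 10.29 g)
Glass mass check: Σ batch − LOI loss = 100.0 g (oxide target masses add up to 100.0 g; stated basis 100.0 g — gaps are rounding artifacts).
Batch grand total — Σ batch = 116.3 g; the LOI term Σ batch·LOI equals 16.25 g; glass ÷ batch gives a yield of 86.02%.

Batch per 100.0 g frit:
  ATH: 19.86 g
  sand: 50.12 g
  strontium carbonate: 30.91 g
  zircon sand: 15.37 g
Total batch = 116.3 g; LOI loss = 16.25 g; yield = 86.02%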